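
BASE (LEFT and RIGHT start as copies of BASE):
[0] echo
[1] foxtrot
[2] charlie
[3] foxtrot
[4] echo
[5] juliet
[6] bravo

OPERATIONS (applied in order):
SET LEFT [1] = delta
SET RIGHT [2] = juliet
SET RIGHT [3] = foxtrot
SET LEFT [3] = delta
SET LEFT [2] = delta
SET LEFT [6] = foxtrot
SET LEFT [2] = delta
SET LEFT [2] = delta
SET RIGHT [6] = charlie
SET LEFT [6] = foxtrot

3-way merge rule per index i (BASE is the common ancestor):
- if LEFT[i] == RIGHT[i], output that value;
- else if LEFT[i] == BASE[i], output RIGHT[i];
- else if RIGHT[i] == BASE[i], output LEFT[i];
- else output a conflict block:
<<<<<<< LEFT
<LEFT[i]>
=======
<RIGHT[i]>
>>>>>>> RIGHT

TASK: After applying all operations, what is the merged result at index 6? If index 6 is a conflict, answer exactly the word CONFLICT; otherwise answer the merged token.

Answer: CONFLICT

Derivation:
Final LEFT:  [echo, delta, delta, delta, echo, juliet, foxtrot]
Final RIGHT: [echo, foxtrot, juliet, foxtrot, echo, juliet, charlie]
i=0: L=echo R=echo -> agree -> echo
i=1: L=delta, R=foxtrot=BASE -> take LEFT -> delta
i=2: BASE=charlie L=delta R=juliet all differ -> CONFLICT
i=3: L=delta, R=foxtrot=BASE -> take LEFT -> delta
i=4: L=echo R=echo -> agree -> echo
i=5: L=juliet R=juliet -> agree -> juliet
i=6: BASE=bravo L=foxtrot R=charlie all differ -> CONFLICT
Index 6 -> CONFLICT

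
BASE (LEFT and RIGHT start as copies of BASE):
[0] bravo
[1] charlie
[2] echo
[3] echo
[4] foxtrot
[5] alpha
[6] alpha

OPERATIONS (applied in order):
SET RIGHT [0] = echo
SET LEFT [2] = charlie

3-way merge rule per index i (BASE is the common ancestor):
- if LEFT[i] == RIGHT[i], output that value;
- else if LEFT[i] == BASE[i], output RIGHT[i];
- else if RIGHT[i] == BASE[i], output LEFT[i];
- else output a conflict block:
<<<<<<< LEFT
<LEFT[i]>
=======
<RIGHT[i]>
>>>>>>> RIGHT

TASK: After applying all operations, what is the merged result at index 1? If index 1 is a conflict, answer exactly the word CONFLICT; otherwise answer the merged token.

Answer: charlie

Derivation:
Final LEFT:  [bravo, charlie, charlie, echo, foxtrot, alpha, alpha]
Final RIGHT: [echo, charlie, echo, echo, foxtrot, alpha, alpha]
i=0: L=bravo=BASE, R=echo -> take RIGHT -> echo
i=1: L=charlie R=charlie -> agree -> charlie
i=2: L=charlie, R=echo=BASE -> take LEFT -> charlie
i=3: L=echo R=echo -> agree -> echo
i=4: L=foxtrot R=foxtrot -> agree -> foxtrot
i=5: L=alpha R=alpha -> agree -> alpha
i=6: L=alpha R=alpha -> agree -> alpha
Index 1 -> charlie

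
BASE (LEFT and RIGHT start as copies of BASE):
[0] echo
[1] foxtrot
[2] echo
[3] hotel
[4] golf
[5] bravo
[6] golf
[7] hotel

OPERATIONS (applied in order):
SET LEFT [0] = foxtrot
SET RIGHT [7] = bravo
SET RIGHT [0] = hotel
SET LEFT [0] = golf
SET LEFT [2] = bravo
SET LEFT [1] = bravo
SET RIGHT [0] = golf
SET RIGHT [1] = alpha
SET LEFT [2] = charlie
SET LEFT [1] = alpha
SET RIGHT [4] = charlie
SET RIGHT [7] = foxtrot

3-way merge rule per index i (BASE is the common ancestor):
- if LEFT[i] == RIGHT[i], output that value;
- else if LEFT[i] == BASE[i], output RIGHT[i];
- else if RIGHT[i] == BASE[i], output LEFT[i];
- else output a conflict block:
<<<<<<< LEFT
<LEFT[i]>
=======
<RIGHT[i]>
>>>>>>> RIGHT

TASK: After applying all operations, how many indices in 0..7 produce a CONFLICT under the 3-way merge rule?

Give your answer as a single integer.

Final LEFT:  [golf, alpha, charlie, hotel, golf, bravo, golf, hotel]
Final RIGHT: [golf, alpha, echo, hotel, charlie, bravo, golf, foxtrot]
i=0: L=golf R=golf -> agree -> golf
i=1: L=alpha R=alpha -> agree -> alpha
i=2: L=charlie, R=echo=BASE -> take LEFT -> charlie
i=3: L=hotel R=hotel -> agree -> hotel
i=4: L=golf=BASE, R=charlie -> take RIGHT -> charlie
i=5: L=bravo R=bravo -> agree -> bravo
i=6: L=golf R=golf -> agree -> golf
i=7: L=hotel=BASE, R=foxtrot -> take RIGHT -> foxtrot
Conflict count: 0

Answer: 0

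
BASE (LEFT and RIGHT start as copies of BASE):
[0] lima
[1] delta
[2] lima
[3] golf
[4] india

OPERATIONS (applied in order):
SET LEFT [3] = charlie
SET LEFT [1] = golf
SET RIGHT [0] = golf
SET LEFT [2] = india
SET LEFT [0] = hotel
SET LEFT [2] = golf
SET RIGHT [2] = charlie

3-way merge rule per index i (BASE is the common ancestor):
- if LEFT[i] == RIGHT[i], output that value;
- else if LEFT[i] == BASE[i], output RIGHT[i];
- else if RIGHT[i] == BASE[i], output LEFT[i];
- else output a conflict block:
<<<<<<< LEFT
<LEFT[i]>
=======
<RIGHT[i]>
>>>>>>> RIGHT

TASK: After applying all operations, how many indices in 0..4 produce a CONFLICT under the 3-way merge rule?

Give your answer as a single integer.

Final LEFT:  [hotel, golf, golf, charlie, india]
Final RIGHT: [golf, delta, charlie, golf, india]
i=0: BASE=lima L=hotel R=golf all differ -> CONFLICT
i=1: L=golf, R=delta=BASE -> take LEFT -> golf
i=2: BASE=lima L=golf R=charlie all differ -> CONFLICT
i=3: L=charlie, R=golf=BASE -> take LEFT -> charlie
i=4: L=india R=india -> agree -> india
Conflict count: 2

Answer: 2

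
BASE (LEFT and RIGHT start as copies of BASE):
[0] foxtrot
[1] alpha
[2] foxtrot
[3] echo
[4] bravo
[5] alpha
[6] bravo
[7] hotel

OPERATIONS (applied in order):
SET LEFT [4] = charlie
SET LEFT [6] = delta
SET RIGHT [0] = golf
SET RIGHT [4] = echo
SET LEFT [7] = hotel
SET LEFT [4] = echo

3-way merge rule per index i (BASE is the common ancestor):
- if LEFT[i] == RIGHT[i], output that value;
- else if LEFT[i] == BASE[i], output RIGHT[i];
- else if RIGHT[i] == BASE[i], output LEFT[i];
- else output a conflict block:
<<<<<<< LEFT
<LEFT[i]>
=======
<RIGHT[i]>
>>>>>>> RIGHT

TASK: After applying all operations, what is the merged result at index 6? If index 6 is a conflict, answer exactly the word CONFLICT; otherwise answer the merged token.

Final LEFT:  [foxtrot, alpha, foxtrot, echo, echo, alpha, delta, hotel]
Final RIGHT: [golf, alpha, foxtrot, echo, echo, alpha, bravo, hotel]
i=0: L=foxtrot=BASE, R=golf -> take RIGHT -> golf
i=1: L=alpha R=alpha -> agree -> alpha
i=2: L=foxtrot R=foxtrot -> agree -> foxtrot
i=3: L=echo R=echo -> agree -> echo
i=4: L=echo R=echo -> agree -> echo
i=5: L=alpha R=alpha -> agree -> alpha
i=6: L=delta, R=bravo=BASE -> take LEFT -> delta
i=7: L=hotel R=hotel -> agree -> hotel
Index 6 -> delta

Answer: delta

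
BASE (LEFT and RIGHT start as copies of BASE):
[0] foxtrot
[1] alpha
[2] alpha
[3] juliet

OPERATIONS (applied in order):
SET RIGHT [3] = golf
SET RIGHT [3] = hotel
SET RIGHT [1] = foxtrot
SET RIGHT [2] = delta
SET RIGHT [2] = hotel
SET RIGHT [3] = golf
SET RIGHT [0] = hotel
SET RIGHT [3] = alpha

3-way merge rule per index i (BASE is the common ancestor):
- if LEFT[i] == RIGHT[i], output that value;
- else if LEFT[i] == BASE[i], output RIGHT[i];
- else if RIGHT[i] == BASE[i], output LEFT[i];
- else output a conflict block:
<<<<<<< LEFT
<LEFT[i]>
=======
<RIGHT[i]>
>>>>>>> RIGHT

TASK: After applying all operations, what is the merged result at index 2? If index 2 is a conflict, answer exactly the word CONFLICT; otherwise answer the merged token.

Answer: hotel

Derivation:
Final LEFT:  [foxtrot, alpha, alpha, juliet]
Final RIGHT: [hotel, foxtrot, hotel, alpha]
i=0: L=foxtrot=BASE, R=hotel -> take RIGHT -> hotel
i=1: L=alpha=BASE, R=foxtrot -> take RIGHT -> foxtrot
i=2: L=alpha=BASE, R=hotel -> take RIGHT -> hotel
i=3: L=juliet=BASE, R=alpha -> take RIGHT -> alpha
Index 2 -> hotel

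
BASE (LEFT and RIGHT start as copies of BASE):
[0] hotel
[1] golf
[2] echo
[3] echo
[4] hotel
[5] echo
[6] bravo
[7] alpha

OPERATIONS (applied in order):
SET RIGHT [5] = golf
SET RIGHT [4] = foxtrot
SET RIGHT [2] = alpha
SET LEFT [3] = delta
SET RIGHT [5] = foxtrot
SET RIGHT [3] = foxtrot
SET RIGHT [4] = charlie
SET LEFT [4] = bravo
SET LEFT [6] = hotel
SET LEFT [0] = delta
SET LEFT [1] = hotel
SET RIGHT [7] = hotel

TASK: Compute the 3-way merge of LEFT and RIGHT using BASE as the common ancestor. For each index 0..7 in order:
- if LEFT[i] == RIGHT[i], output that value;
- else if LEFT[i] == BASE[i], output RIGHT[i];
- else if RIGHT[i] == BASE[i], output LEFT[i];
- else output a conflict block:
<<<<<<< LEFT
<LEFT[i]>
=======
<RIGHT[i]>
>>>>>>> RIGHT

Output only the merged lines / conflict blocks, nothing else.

Answer: delta
hotel
alpha
<<<<<<< LEFT
delta
=======
foxtrot
>>>>>>> RIGHT
<<<<<<< LEFT
bravo
=======
charlie
>>>>>>> RIGHT
foxtrot
hotel
hotel

Derivation:
Final LEFT:  [delta, hotel, echo, delta, bravo, echo, hotel, alpha]
Final RIGHT: [hotel, golf, alpha, foxtrot, charlie, foxtrot, bravo, hotel]
i=0: L=delta, R=hotel=BASE -> take LEFT -> delta
i=1: L=hotel, R=golf=BASE -> take LEFT -> hotel
i=2: L=echo=BASE, R=alpha -> take RIGHT -> alpha
i=3: BASE=echo L=delta R=foxtrot all differ -> CONFLICT
i=4: BASE=hotel L=bravo R=charlie all differ -> CONFLICT
i=5: L=echo=BASE, R=foxtrot -> take RIGHT -> foxtrot
i=6: L=hotel, R=bravo=BASE -> take LEFT -> hotel
i=7: L=alpha=BASE, R=hotel -> take RIGHT -> hotel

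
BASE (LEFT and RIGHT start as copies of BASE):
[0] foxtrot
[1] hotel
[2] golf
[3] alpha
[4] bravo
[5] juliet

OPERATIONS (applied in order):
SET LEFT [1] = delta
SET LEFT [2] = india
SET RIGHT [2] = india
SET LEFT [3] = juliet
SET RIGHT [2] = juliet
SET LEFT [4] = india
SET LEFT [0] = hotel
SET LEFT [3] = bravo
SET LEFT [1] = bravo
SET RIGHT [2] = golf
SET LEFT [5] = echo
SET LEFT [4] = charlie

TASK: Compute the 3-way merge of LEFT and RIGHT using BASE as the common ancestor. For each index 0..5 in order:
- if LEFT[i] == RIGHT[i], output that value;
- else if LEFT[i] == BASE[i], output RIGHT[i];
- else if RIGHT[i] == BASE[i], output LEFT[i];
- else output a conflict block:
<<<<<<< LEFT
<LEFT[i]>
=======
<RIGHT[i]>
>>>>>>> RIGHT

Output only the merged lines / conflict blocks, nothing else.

Final LEFT:  [hotel, bravo, india, bravo, charlie, echo]
Final RIGHT: [foxtrot, hotel, golf, alpha, bravo, juliet]
i=0: L=hotel, R=foxtrot=BASE -> take LEFT -> hotel
i=1: L=bravo, R=hotel=BASE -> take LEFT -> bravo
i=2: L=india, R=golf=BASE -> take LEFT -> india
i=3: L=bravo, R=alpha=BASE -> take LEFT -> bravo
i=4: L=charlie, R=bravo=BASE -> take LEFT -> charlie
i=5: L=echo, R=juliet=BASE -> take LEFT -> echo

Answer: hotel
bravo
india
bravo
charlie
echo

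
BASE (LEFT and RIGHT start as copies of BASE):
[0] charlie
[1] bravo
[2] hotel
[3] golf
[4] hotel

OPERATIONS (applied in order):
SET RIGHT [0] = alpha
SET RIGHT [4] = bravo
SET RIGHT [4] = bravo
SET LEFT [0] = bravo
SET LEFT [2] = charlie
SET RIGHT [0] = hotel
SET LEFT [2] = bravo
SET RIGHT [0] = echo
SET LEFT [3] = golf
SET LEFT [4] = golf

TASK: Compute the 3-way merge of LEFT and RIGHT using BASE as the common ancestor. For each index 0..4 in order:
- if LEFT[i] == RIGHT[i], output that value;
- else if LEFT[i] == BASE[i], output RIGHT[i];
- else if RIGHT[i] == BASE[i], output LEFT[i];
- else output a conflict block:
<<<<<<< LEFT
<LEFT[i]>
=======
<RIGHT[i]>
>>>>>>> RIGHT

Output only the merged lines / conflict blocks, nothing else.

Answer: <<<<<<< LEFT
bravo
=======
echo
>>>>>>> RIGHT
bravo
bravo
golf
<<<<<<< LEFT
golf
=======
bravo
>>>>>>> RIGHT

Derivation:
Final LEFT:  [bravo, bravo, bravo, golf, golf]
Final RIGHT: [echo, bravo, hotel, golf, bravo]
i=0: BASE=charlie L=bravo R=echo all differ -> CONFLICT
i=1: L=bravo R=bravo -> agree -> bravo
i=2: L=bravo, R=hotel=BASE -> take LEFT -> bravo
i=3: L=golf R=golf -> agree -> golf
i=4: BASE=hotel L=golf R=bravo all differ -> CONFLICT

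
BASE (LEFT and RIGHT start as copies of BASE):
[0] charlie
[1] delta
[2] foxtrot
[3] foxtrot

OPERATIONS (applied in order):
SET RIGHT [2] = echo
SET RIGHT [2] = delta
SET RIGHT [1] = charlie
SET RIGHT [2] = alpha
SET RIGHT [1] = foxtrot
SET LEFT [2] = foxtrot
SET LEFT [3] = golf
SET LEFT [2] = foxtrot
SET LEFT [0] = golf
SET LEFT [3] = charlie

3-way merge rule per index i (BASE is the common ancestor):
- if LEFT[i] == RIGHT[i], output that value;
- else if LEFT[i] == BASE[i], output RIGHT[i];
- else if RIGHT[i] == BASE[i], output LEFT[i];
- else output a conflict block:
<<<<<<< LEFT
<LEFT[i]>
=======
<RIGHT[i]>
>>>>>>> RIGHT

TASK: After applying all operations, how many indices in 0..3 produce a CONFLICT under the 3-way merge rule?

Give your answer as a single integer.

Final LEFT:  [golf, delta, foxtrot, charlie]
Final RIGHT: [charlie, foxtrot, alpha, foxtrot]
i=0: L=golf, R=charlie=BASE -> take LEFT -> golf
i=1: L=delta=BASE, R=foxtrot -> take RIGHT -> foxtrot
i=2: L=foxtrot=BASE, R=alpha -> take RIGHT -> alpha
i=3: L=charlie, R=foxtrot=BASE -> take LEFT -> charlie
Conflict count: 0

Answer: 0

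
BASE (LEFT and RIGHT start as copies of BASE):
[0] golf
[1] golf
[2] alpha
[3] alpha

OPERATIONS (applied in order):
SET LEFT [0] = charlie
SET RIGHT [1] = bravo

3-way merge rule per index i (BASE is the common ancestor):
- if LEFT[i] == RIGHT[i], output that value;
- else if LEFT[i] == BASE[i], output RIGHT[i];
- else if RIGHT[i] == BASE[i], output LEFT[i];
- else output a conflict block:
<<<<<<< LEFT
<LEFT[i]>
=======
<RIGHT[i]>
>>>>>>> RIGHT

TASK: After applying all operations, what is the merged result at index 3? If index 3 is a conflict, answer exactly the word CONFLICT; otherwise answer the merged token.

Answer: alpha

Derivation:
Final LEFT:  [charlie, golf, alpha, alpha]
Final RIGHT: [golf, bravo, alpha, alpha]
i=0: L=charlie, R=golf=BASE -> take LEFT -> charlie
i=1: L=golf=BASE, R=bravo -> take RIGHT -> bravo
i=2: L=alpha R=alpha -> agree -> alpha
i=3: L=alpha R=alpha -> agree -> alpha
Index 3 -> alpha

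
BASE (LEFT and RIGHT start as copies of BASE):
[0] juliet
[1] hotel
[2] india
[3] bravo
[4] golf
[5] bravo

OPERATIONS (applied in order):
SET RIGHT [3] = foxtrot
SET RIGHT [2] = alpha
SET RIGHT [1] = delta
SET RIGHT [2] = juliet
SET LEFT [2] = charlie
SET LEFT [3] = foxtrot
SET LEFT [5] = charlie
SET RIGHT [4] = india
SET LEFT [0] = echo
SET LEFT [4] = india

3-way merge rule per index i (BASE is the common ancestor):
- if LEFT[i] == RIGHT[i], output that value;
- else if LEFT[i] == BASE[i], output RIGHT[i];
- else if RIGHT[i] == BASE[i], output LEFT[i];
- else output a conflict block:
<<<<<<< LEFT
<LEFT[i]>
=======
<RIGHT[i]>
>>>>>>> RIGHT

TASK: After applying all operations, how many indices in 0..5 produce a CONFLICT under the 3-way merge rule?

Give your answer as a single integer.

Answer: 1

Derivation:
Final LEFT:  [echo, hotel, charlie, foxtrot, india, charlie]
Final RIGHT: [juliet, delta, juliet, foxtrot, india, bravo]
i=0: L=echo, R=juliet=BASE -> take LEFT -> echo
i=1: L=hotel=BASE, R=delta -> take RIGHT -> delta
i=2: BASE=india L=charlie R=juliet all differ -> CONFLICT
i=3: L=foxtrot R=foxtrot -> agree -> foxtrot
i=4: L=india R=india -> agree -> india
i=5: L=charlie, R=bravo=BASE -> take LEFT -> charlie
Conflict count: 1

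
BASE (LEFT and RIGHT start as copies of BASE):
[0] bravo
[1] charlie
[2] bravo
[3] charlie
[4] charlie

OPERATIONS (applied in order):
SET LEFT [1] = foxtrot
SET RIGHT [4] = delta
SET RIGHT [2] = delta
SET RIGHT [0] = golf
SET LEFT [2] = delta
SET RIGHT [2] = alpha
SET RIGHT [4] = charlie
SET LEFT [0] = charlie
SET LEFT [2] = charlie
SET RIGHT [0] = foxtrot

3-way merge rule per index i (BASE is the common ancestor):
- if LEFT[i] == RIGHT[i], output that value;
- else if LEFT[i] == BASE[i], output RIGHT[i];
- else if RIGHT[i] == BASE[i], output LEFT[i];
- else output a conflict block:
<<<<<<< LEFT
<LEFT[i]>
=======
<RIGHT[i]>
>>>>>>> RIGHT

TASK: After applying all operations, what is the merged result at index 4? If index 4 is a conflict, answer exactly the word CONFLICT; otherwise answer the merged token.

Final LEFT:  [charlie, foxtrot, charlie, charlie, charlie]
Final RIGHT: [foxtrot, charlie, alpha, charlie, charlie]
i=0: BASE=bravo L=charlie R=foxtrot all differ -> CONFLICT
i=1: L=foxtrot, R=charlie=BASE -> take LEFT -> foxtrot
i=2: BASE=bravo L=charlie R=alpha all differ -> CONFLICT
i=3: L=charlie R=charlie -> agree -> charlie
i=4: L=charlie R=charlie -> agree -> charlie
Index 4 -> charlie

Answer: charlie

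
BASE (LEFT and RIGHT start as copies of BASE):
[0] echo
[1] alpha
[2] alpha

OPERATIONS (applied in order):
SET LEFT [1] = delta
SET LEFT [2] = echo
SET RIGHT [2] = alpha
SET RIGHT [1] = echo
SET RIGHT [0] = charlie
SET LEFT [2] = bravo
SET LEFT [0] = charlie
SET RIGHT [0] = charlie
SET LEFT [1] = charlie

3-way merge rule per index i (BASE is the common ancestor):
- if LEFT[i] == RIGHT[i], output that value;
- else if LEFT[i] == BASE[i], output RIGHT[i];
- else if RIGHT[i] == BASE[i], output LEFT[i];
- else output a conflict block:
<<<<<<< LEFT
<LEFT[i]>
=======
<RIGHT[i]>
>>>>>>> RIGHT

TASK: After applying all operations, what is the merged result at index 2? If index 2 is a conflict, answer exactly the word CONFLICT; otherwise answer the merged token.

Answer: bravo

Derivation:
Final LEFT:  [charlie, charlie, bravo]
Final RIGHT: [charlie, echo, alpha]
i=0: L=charlie R=charlie -> agree -> charlie
i=1: BASE=alpha L=charlie R=echo all differ -> CONFLICT
i=2: L=bravo, R=alpha=BASE -> take LEFT -> bravo
Index 2 -> bravo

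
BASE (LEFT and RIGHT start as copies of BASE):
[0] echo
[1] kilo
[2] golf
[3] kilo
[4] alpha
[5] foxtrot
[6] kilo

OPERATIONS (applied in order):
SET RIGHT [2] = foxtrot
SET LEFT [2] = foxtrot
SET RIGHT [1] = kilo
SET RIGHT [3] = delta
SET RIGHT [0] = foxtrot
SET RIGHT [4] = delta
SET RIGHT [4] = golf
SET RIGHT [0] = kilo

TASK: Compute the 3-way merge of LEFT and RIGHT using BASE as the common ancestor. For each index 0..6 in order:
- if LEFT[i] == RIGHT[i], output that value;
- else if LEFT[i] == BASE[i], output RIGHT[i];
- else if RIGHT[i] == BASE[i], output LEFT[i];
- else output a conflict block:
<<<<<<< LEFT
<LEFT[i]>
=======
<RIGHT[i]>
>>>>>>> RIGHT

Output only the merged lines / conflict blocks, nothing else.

Answer: kilo
kilo
foxtrot
delta
golf
foxtrot
kilo

Derivation:
Final LEFT:  [echo, kilo, foxtrot, kilo, alpha, foxtrot, kilo]
Final RIGHT: [kilo, kilo, foxtrot, delta, golf, foxtrot, kilo]
i=0: L=echo=BASE, R=kilo -> take RIGHT -> kilo
i=1: L=kilo R=kilo -> agree -> kilo
i=2: L=foxtrot R=foxtrot -> agree -> foxtrot
i=3: L=kilo=BASE, R=delta -> take RIGHT -> delta
i=4: L=alpha=BASE, R=golf -> take RIGHT -> golf
i=5: L=foxtrot R=foxtrot -> agree -> foxtrot
i=6: L=kilo R=kilo -> agree -> kilo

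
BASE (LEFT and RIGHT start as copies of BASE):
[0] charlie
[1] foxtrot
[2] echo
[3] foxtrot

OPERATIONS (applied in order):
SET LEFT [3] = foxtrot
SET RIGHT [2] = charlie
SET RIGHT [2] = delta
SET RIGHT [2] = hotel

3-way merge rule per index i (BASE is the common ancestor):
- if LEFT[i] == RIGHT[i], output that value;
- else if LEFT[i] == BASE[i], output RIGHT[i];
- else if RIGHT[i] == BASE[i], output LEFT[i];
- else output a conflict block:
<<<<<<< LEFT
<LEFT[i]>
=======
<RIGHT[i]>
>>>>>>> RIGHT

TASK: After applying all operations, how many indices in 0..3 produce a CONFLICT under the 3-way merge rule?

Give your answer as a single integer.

Final LEFT:  [charlie, foxtrot, echo, foxtrot]
Final RIGHT: [charlie, foxtrot, hotel, foxtrot]
i=0: L=charlie R=charlie -> agree -> charlie
i=1: L=foxtrot R=foxtrot -> agree -> foxtrot
i=2: L=echo=BASE, R=hotel -> take RIGHT -> hotel
i=3: L=foxtrot R=foxtrot -> agree -> foxtrot
Conflict count: 0

Answer: 0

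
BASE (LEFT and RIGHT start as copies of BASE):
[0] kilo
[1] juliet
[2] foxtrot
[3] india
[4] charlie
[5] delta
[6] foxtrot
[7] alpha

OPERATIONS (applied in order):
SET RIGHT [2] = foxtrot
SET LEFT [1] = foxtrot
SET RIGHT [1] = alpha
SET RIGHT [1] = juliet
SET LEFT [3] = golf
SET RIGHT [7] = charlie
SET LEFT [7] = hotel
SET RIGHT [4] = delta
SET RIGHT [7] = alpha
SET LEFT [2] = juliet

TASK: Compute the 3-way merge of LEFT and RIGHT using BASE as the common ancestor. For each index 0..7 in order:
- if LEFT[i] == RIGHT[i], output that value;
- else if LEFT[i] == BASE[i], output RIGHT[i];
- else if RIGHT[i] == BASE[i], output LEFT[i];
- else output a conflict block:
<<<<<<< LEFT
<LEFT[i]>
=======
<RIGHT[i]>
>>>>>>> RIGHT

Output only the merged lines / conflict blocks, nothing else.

Answer: kilo
foxtrot
juliet
golf
delta
delta
foxtrot
hotel

Derivation:
Final LEFT:  [kilo, foxtrot, juliet, golf, charlie, delta, foxtrot, hotel]
Final RIGHT: [kilo, juliet, foxtrot, india, delta, delta, foxtrot, alpha]
i=0: L=kilo R=kilo -> agree -> kilo
i=1: L=foxtrot, R=juliet=BASE -> take LEFT -> foxtrot
i=2: L=juliet, R=foxtrot=BASE -> take LEFT -> juliet
i=3: L=golf, R=india=BASE -> take LEFT -> golf
i=4: L=charlie=BASE, R=delta -> take RIGHT -> delta
i=5: L=delta R=delta -> agree -> delta
i=6: L=foxtrot R=foxtrot -> agree -> foxtrot
i=7: L=hotel, R=alpha=BASE -> take LEFT -> hotel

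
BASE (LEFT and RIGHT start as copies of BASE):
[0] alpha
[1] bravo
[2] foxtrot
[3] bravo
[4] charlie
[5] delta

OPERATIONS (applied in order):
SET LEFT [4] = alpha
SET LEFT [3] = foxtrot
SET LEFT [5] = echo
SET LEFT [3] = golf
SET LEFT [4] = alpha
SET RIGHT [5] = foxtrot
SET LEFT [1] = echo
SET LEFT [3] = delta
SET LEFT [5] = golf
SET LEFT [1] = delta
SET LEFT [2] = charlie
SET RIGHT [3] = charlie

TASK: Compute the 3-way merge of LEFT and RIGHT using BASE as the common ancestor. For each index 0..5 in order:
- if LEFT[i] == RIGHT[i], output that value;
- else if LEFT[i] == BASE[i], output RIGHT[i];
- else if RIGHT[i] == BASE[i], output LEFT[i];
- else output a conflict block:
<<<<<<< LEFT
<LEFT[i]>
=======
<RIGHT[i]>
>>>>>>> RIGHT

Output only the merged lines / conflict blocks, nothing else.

Final LEFT:  [alpha, delta, charlie, delta, alpha, golf]
Final RIGHT: [alpha, bravo, foxtrot, charlie, charlie, foxtrot]
i=0: L=alpha R=alpha -> agree -> alpha
i=1: L=delta, R=bravo=BASE -> take LEFT -> delta
i=2: L=charlie, R=foxtrot=BASE -> take LEFT -> charlie
i=3: BASE=bravo L=delta R=charlie all differ -> CONFLICT
i=4: L=alpha, R=charlie=BASE -> take LEFT -> alpha
i=5: BASE=delta L=golf R=foxtrot all differ -> CONFLICT

Answer: alpha
delta
charlie
<<<<<<< LEFT
delta
=======
charlie
>>>>>>> RIGHT
alpha
<<<<<<< LEFT
golf
=======
foxtrot
>>>>>>> RIGHT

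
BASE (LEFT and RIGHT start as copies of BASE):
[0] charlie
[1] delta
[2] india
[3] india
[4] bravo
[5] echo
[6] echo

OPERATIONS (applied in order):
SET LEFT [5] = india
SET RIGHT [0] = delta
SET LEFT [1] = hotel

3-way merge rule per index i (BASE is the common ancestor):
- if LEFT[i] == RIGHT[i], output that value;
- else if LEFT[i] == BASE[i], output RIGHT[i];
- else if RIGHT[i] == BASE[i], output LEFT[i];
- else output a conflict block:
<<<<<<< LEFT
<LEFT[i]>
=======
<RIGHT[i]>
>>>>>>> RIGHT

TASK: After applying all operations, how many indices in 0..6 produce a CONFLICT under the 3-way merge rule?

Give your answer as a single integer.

Answer: 0

Derivation:
Final LEFT:  [charlie, hotel, india, india, bravo, india, echo]
Final RIGHT: [delta, delta, india, india, bravo, echo, echo]
i=0: L=charlie=BASE, R=delta -> take RIGHT -> delta
i=1: L=hotel, R=delta=BASE -> take LEFT -> hotel
i=2: L=india R=india -> agree -> india
i=3: L=india R=india -> agree -> india
i=4: L=bravo R=bravo -> agree -> bravo
i=5: L=india, R=echo=BASE -> take LEFT -> india
i=6: L=echo R=echo -> agree -> echo
Conflict count: 0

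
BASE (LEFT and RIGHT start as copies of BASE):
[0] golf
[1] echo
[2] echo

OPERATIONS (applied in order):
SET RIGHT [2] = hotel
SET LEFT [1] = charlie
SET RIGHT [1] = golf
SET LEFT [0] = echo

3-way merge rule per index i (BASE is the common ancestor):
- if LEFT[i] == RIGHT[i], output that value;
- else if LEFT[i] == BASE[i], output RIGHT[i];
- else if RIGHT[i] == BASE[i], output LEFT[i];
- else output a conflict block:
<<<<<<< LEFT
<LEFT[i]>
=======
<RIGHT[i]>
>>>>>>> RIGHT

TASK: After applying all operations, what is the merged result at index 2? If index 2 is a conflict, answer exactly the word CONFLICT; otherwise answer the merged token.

Final LEFT:  [echo, charlie, echo]
Final RIGHT: [golf, golf, hotel]
i=0: L=echo, R=golf=BASE -> take LEFT -> echo
i=1: BASE=echo L=charlie R=golf all differ -> CONFLICT
i=2: L=echo=BASE, R=hotel -> take RIGHT -> hotel
Index 2 -> hotel

Answer: hotel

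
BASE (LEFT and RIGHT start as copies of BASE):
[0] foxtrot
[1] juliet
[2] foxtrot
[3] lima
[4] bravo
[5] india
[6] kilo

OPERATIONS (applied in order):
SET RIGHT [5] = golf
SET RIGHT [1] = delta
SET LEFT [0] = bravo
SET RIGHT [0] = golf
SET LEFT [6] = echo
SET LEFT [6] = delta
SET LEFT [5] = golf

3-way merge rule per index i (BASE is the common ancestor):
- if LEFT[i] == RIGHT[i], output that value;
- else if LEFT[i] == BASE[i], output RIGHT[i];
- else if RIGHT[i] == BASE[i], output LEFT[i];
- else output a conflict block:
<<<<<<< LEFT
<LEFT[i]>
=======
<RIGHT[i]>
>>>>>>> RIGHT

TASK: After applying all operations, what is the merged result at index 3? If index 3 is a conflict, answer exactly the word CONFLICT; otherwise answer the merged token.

Answer: lima

Derivation:
Final LEFT:  [bravo, juliet, foxtrot, lima, bravo, golf, delta]
Final RIGHT: [golf, delta, foxtrot, lima, bravo, golf, kilo]
i=0: BASE=foxtrot L=bravo R=golf all differ -> CONFLICT
i=1: L=juliet=BASE, R=delta -> take RIGHT -> delta
i=2: L=foxtrot R=foxtrot -> agree -> foxtrot
i=3: L=lima R=lima -> agree -> lima
i=4: L=bravo R=bravo -> agree -> bravo
i=5: L=golf R=golf -> agree -> golf
i=6: L=delta, R=kilo=BASE -> take LEFT -> delta
Index 3 -> lima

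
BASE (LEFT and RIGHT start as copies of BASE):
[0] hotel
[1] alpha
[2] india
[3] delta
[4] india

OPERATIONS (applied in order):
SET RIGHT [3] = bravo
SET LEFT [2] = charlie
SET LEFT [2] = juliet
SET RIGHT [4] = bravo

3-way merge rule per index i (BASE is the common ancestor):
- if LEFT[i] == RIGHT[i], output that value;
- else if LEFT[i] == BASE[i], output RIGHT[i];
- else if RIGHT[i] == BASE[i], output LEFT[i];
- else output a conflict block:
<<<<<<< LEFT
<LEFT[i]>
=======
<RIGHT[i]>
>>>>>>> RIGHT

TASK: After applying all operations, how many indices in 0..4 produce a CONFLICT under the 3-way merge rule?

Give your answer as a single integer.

Answer: 0

Derivation:
Final LEFT:  [hotel, alpha, juliet, delta, india]
Final RIGHT: [hotel, alpha, india, bravo, bravo]
i=0: L=hotel R=hotel -> agree -> hotel
i=1: L=alpha R=alpha -> agree -> alpha
i=2: L=juliet, R=india=BASE -> take LEFT -> juliet
i=3: L=delta=BASE, R=bravo -> take RIGHT -> bravo
i=4: L=india=BASE, R=bravo -> take RIGHT -> bravo
Conflict count: 0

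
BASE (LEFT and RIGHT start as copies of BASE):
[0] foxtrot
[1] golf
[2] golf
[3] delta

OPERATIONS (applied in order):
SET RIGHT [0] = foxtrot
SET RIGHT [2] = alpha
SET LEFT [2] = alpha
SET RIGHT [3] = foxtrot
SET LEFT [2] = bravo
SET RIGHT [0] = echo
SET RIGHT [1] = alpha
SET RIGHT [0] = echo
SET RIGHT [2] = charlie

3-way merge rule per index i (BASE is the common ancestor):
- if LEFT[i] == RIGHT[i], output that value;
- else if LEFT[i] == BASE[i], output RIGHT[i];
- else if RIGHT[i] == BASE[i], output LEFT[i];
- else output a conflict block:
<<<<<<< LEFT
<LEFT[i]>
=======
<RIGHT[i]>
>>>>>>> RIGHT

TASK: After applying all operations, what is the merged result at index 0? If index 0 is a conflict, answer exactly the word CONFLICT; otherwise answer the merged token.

Final LEFT:  [foxtrot, golf, bravo, delta]
Final RIGHT: [echo, alpha, charlie, foxtrot]
i=0: L=foxtrot=BASE, R=echo -> take RIGHT -> echo
i=1: L=golf=BASE, R=alpha -> take RIGHT -> alpha
i=2: BASE=golf L=bravo R=charlie all differ -> CONFLICT
i=3: L=delta=BASE, R=foxtrot -> take RIGHT -> foxtrot
Index 0 -> echo

Answer: echo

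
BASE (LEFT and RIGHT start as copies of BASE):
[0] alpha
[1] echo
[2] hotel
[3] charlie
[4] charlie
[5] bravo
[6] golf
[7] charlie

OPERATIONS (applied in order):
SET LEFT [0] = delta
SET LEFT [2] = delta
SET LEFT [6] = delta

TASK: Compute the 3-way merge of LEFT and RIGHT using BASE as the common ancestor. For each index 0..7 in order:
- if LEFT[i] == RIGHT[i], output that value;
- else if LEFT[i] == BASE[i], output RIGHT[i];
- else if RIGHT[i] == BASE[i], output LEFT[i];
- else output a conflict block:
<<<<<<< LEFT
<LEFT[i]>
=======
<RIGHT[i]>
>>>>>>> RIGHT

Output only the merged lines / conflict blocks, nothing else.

Final LEFT:  [delta, echo, delta, charlie, charlie, bravo, delta, charlie]
Final RIGHT: [alpha, echo, hotel, charlie, charlie, bravo, golf, charlie]
i=0: L=delta, R=alpha=BASE -> take LEFT -> delta
i=1: L=echo R=echo -> agree -> echo
i=2: L=delta, R=hotel=BASE -> take LEFT -> delta
i=3: L=charlie R=charlie -> agree -> charlie
i=4: L=charlie R=charlie -> agree -> charlie
i=5: L=bravo R=bravo -> agree -> bravo
i=6: L=delta, R=golf=BASE -> take LEFT -> delta
i=7: L=charlie R=charlie -> agree -> charlie

Answer: delta
echo
delta
charlie
charlie
bravo
delta
charlie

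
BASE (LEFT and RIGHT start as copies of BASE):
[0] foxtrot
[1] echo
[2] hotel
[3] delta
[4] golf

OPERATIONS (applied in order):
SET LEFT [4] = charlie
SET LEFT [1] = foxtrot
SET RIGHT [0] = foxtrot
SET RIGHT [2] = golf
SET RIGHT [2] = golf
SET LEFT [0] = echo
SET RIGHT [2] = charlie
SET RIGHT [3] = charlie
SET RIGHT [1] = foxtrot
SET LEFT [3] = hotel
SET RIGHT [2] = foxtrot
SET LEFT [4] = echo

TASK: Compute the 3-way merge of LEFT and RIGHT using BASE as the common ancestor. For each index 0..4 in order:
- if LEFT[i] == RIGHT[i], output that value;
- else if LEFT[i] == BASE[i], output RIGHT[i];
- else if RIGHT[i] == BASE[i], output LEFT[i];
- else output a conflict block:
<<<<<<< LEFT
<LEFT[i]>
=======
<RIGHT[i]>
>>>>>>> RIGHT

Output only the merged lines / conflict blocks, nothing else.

Answer: echo
foxtrot
foxtrot
<<<<<<< LEFT
hotel
=======
charlie
>>>>>>> RIGHT
echo

Derivation:
Final LEFT:  [echo, foxtrot, hotel, hotel, echo]
Final RIGHT: [foxtrot, foxtrot, foxtrot, charlie, golf]
i=0: L=echo, R=foxtrot=BASE -> take LEFT -> echo
i=1: L=foxtrot R=foxtrot -> agree -> foxtrot
i=2: L=hotel=BASE, R=foxtrot -> take RIGHT -> foxtrot
i=3: BASE=delta L=hotel R=charlie all differ -> CONFLICT
i=4: L=echo, R=golf=BASE -> take LEFT -> echo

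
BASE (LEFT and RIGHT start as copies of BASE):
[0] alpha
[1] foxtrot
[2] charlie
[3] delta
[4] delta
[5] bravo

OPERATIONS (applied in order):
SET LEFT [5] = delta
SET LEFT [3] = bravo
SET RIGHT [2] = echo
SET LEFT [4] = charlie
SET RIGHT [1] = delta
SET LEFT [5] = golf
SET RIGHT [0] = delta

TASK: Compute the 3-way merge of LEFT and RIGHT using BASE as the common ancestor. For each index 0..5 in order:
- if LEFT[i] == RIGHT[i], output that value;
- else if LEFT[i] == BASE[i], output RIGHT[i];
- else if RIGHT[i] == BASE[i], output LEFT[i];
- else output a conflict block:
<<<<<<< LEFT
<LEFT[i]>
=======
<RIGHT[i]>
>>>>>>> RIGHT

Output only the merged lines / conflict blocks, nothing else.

Answer: delta
delta
echo
bravo
charlie
golf

Derivation:
Final LEFT:  [alpha, foxtrot, charlie, bravo, charlie, golf]
Final RIGHT: [delta, delta, echo, delta, delta, bravo]
i=0: L=alpha=BASE, R=delta -> take RIGHT -> delta
i=1: L=foxtrot=BASE, R=delta -> take RIGHT -> delta
i=2: L=charlie=BASE, R=echo -> take RIGHT -> echo
i=3: L=bravo, R=delta=BASE -> take LEFT -> bravo
i=4: L=charlie, R=delta=BASE -> take LEFT -> charlie
i=5: L=golf, R=bravo=BASE -> take LEFT -> golf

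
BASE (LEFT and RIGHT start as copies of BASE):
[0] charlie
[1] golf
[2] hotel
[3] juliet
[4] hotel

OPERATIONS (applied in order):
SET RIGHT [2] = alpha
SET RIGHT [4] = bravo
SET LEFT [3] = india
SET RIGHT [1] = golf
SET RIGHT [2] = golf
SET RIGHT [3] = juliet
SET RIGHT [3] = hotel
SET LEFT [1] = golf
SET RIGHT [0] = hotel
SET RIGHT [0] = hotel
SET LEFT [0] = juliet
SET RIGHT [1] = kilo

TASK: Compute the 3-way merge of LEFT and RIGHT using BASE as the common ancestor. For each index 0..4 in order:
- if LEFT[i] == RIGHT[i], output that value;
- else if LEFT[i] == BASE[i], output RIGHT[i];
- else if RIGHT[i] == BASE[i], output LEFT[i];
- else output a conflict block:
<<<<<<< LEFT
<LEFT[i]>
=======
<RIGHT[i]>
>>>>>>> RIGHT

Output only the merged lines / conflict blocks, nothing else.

Final LEFT:  [juliet, golf, hotel, india, hotel]
Final RIGHT: [hotel, kilo, golf, hotel, bravo]
i=0: BASE=charlie L=juliet R=hotel all differ -> CONFLICT
i=1: L=golf=BASE, R=kilo -> take RIGHT -> kilo
i=2: L=hotel=BASE, R=golf -> take RIGHT -> golf
i=3: BASE=juliet L=india R=hotel all differ -> CONFLICT
i=4: L=hotel=BASE, R=bravo -> take RIGHT -> bravo

Answer: <<<<<<< LEFT
juliet
=======
hotel
>>>>>>> RIGHT
kilo
golf
<<<<<<< LEFT
india
=======
hotel
>>>>>>> RIGHT
bravo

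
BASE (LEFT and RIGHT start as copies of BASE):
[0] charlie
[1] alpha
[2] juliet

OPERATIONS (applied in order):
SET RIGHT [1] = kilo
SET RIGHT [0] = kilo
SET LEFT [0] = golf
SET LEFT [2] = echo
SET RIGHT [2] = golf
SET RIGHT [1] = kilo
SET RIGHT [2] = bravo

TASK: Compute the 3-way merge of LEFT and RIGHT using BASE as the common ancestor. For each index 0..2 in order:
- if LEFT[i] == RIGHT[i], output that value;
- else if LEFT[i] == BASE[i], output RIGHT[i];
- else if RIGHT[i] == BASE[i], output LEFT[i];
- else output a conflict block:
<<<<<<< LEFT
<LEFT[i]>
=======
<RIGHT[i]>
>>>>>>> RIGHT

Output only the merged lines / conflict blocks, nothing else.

Final LEFT:  [golf, alpha, echo]
Final RIGHT: [kilo, kilo, bravo]
i=0: BASE=charlie L=golf R=kilo all differ -> CONFLICT
i=1: L=alpha=BASE, R=kilo -> take RIGHT -> kilo
i=2: BASE=juliet L=echo R=bravo all differ -> CONFLICT

Answer: <<<<<<< LEFT
golf
=======
kilo
>>>>>>> RIGHT
kilo
<<<<<<< LEFT
echo
=======
bravo
>>>>>>> RIGHT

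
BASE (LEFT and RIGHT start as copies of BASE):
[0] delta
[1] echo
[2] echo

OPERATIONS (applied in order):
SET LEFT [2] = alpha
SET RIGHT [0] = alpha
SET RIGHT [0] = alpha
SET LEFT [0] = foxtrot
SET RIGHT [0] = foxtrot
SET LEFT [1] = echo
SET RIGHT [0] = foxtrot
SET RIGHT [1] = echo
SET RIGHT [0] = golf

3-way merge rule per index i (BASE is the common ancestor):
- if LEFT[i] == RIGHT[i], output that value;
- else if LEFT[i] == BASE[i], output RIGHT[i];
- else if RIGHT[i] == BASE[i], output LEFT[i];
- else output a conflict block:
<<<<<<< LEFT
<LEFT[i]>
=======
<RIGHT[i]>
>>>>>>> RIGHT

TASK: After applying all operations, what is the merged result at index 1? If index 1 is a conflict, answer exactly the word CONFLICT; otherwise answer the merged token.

Answer: echo

Derivation:
Final LEFT:  [foxtrot, echo, alpha]
Final RIGHT: [golf, echo, echo]
i=0: BASE=delta L=foxtrot R=golf all differ -> CONFLICT
i=1: L=echo R=echo -> agree -> echo
i=2: L=alpha, R=echo=BASE -> take LEFT -> alpha
Index 1 -> echo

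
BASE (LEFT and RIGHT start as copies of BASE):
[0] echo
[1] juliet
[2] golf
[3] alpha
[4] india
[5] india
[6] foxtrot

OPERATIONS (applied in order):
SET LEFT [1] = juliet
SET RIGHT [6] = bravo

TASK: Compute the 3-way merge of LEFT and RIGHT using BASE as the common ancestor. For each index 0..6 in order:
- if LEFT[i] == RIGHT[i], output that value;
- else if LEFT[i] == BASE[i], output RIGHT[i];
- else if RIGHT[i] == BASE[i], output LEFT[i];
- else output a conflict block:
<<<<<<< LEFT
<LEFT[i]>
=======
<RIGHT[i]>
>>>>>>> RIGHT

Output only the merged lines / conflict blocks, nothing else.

Answer: echo
juliet
golf
alpha
india
india
bravo

Derivation:
Final LEFT:  [echo, juliet, golf, alpha, india, india, foxtrot]
Final RIGHT: [echo, juliet, golf, alpha, india, india, bravo]
i=0: L=echo R=echo -> agree -> echo
i=1: L=juliet R=juliet -> agree -> juliet
i=2: L=golf R=golf -> agree -> golf
i=3: L=alpha R=alpha -> agree -> alpha
i=4: L=india R=india -> agree -> india
i=5: L=india R=india -> agree -> india
i=6: L=foxtrot=BASE, R=bravo -> take RIGHT -> bravo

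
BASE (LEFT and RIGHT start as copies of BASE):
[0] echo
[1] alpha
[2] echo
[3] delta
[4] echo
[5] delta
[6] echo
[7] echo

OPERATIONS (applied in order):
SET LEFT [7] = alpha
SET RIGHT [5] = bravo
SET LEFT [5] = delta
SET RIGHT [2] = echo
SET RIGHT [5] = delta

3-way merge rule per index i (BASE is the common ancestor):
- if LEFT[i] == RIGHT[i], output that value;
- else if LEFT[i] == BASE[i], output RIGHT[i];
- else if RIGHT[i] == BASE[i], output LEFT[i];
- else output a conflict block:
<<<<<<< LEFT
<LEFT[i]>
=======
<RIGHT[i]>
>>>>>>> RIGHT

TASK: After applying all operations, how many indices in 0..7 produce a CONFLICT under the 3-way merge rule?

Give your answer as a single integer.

Answer: 0

Derivation:
Final LEFT:  [echo, alpha, echo, delta, echo, delta, echo, alpha]
Final RIGHT: [echo, alpha, echo, delta, echo, delta, echo, echo]
i=0: L=echo R=echo -> agree -> echo
i=1: L=alpha R=alpha -> agree -> alpha
i=2: L=echo R=echo -> agree -> echo
i=3: L=delta R=delta -> agree -> delta
i=4: L=echo R=echo -> agree -> echo
i=5: L=delta R=delta -> agree -> delta
i=6: L=echo R=echo -> agree -> echo
i=7: L=alpha, R=echo=BASE -> take LEFT -> alpha
Conflict count: 0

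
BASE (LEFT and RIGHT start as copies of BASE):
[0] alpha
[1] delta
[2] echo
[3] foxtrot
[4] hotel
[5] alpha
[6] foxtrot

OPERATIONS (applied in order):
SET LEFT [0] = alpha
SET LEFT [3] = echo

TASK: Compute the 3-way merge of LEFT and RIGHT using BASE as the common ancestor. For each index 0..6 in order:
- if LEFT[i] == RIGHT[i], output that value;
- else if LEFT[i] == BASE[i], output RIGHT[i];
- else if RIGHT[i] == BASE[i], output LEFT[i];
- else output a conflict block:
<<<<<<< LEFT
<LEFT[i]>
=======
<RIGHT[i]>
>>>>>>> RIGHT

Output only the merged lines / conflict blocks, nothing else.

Final LEFT:  [alpha, delta, echo, echo, hotel, alpha, foxtrot]
Final RIGHT: [alpha, delta, echo, foxtrot, hotel, alpha, foxtrot]
i=0: L=alpha R=alpha -> agree -> alpha
i=1: L=delta R=delta -> agree -> delta
i=2: L=echo R=echo -> agree -> echo
i=3: L=echo, R=foxtrot=BASE -> take LEFT -> echo
i=4: L=hotel R=hotel -> agree -> hotel
i=5: L=alpha R=alpha -> agree -> alpha
i=6: L=foxtrot R=foxtrot -> agree -> foxtrot

Answer: alpha
delta
echo
echo
hotel
alpha
foxtrot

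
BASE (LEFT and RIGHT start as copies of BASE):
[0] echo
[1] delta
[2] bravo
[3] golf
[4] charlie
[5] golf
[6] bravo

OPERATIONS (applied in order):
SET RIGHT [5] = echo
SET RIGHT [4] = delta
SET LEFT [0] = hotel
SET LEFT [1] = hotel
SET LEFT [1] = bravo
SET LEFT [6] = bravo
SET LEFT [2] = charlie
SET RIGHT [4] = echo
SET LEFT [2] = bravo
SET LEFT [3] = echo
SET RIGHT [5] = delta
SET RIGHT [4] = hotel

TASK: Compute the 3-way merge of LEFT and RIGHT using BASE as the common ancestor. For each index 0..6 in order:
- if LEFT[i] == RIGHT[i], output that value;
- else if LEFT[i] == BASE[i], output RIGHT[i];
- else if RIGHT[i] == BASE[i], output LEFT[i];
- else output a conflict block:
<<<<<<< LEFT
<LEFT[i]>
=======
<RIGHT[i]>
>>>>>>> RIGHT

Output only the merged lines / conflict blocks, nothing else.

Answer: hotel
bravo
bravo
echo
hotel
delta
bravo

Derivation:
Final LEFT:  [hotel, bravo, bravo, echo, charlie, golf, bravo]
Final RIGHT: [echo, delta, bravo, golf, hotel, delta, bravo]
i=0: L=hotel, R=echo=BASE -> take LEFT -> hotel
i=1: L=bravo, R=delta=BASE -> take LEFT -> bravo
i=2: L=bravo R=bravo -> agree -> bravo
i=3: L=echo, R=golf=BASE -> take LEFT -> echo
i=4: L=charlie=BASE, R=hotel -> take RIGHT -> hotel
i=5: L=golf=BASE, R=delta -> take RIGHT -> delta
i=6: L=bravo R=bravo -> agree -> bravo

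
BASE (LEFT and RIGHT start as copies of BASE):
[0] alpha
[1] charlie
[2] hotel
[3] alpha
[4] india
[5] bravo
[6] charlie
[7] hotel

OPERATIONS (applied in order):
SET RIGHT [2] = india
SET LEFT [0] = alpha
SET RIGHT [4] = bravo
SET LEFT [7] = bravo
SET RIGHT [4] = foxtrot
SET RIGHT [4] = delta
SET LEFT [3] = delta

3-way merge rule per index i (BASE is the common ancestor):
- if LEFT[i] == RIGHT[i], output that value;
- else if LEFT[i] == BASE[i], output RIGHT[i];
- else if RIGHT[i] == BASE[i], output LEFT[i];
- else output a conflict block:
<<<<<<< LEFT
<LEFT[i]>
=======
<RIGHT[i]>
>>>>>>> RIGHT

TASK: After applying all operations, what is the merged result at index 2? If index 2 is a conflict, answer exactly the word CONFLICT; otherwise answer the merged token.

Final LEFT:  [alpha, charlie, hotel, delta, india, bravo, charlie, bravo]
Final RIGHT: [alpha, charlie, india, alpha, delta, bravo, charlie, hotel]
i=0: L=alpha R=alpha -> agree -> alpha
i=1: L=charlie R=charlie -> agree -> charlie
i=2: L=hotel=BASE, R=india -> take RIGHT -> india
i=3: L=delta, R=alpha=BASE -> take LEFT -> delta
i=4: L=india=BASE, R=delta -> take RIGHT -> delta
i=5: L=bravo R=bravo -> agree -> bravo
i=6: L=charlie R=charlie -> agree -> charlie
i=7: L=bravo, R=hotel=BASE -> take LEFT -> bravo
Index 2 -> india

Answer: india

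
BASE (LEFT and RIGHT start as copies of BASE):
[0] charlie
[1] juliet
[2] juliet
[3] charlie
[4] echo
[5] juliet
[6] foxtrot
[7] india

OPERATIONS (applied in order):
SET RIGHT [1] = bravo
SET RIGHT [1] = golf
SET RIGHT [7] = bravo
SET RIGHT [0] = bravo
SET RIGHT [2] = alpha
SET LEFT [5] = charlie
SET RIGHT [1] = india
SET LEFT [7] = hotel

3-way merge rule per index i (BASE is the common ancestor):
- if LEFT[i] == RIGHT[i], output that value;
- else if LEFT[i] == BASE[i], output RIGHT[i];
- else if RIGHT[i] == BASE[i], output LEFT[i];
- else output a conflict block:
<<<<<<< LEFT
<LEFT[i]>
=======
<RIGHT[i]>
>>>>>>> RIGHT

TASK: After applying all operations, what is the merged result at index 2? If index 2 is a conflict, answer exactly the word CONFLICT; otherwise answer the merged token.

Final LEFT:  [charlie, juliet, juliet, charlie, echo, charlie, foxtrot, hotel]
Final RIGHT: [bravo, india, alpha, charlie, echo, juliet, foxtrot, bravo]
i=0: L=charlie=BASE, R=bravo -> take RIGHT -> bravo
i=1: L=juliet=BASE, R=india -> take RIGHT -> india
i=2: L=juliet=BASE, R=alpha -> take RIGHT -> alpha
i=3: L=charlie R=charlie -> agree -> charlie
i=4: L=echo R=echo -> agree -> echo
i=5: L=charlie, R=juliet=BASE -> take LEFT -> charlie
i=6: L=foxtrot R=foxtrot -> agree -> foxtrot
i=7: BASE=india L=hotel R=bravo all differ -> CONFLICT
Index 2 -> alpha

Answer: alpha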